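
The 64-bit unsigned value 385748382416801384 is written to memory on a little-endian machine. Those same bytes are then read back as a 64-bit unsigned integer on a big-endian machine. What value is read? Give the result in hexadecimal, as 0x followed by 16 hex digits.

0x688EA22A1C745A05

385748382416801384 in 64-bit hexadecimal is 0x055A741C2AA28E68.
Stored little-endian, the bytes at ascending addresses are 68 8E A2 2A 1C 74 5A 05.
Read back as big-endian, the last byte is least significant, giving 0x688EA22A1C745A05.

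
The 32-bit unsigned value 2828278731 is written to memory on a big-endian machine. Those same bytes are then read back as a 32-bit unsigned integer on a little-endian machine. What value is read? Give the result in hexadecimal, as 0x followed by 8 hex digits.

0xCB1B94A8

2828278731 in 32-bit hexadecimal is 0xA8941BCB.
Stored big-endian, the bytes at ascending addresses are A8 94 1B CB.
Read back as little-endian, the first byte is least significant, giving 0xCB1B94A8.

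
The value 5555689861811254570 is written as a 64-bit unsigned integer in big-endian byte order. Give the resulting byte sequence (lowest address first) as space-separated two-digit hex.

4D 19 C6 7E 77 7F B5 2A

5555689861811254570 in hexadecimal, padded to 64 bits, is 0x4D19C67E777FB52A.
Split into bytes (most-significant first): 4D 19 C6 7E 77 7F B5 2A.
Big-endian: lowest address holds the most-significant byte.
So the memory order matches the most-significant-first order: 4D 19 C6 7E 77 7F B5 2A.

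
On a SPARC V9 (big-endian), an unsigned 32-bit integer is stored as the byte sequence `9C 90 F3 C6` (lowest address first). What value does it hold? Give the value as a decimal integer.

2626745286

Big-endian stores the most-significant byte at the lowest address.
The bytes are already most-significant first: 0x9C90F3C6.
0x9C90F3C6 = 2626745286.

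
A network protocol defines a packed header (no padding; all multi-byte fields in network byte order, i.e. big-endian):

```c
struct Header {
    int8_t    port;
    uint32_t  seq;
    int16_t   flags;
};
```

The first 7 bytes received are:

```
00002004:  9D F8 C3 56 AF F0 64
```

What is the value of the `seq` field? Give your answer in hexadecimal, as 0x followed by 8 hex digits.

`seq` follows `port` (1 byte), so it starts at byte offset 1 and occupies 4 bytes.
Bytes at offsets 1..4: F8 C3 56 AF.
Big-endian stores the most-significant byte at the lowest address.
The bytes are already most-significant first: 0xF8C356AF.

0xF8C356AF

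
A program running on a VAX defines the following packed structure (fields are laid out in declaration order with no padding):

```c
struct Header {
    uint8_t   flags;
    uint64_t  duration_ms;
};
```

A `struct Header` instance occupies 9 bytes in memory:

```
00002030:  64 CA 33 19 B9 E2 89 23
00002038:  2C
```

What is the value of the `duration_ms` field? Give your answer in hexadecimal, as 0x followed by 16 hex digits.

`duration_ms` follows `flags` (1 byte), so it starts at byte offset 1 and occupies 8 bytes.
Bytes at offsets 1..8: CA 33 19 B9 E2 89 23 2C.
Little-endian stores the least-significant byte at the lowest address.
Reassemble most-significant byte first: 2C 23 89 E2 B9 19 33 CA → 0x2C2389E2B91933CA.

0x2C2389E2B91933CA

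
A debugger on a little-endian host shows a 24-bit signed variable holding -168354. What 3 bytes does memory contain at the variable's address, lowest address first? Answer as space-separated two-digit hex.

5E 6E FD

Two's complement of -168354 in 24 bits: 168354 = 0x0291A2; invert → 0xFD6E5D; add 1 → 0xFD6E5E.
Split into bytes (most-significant first): FD 6E 5E.
In little-endian order the low byte comes first in memory.
So at ascending addresses the bytes are 5E 6E FD.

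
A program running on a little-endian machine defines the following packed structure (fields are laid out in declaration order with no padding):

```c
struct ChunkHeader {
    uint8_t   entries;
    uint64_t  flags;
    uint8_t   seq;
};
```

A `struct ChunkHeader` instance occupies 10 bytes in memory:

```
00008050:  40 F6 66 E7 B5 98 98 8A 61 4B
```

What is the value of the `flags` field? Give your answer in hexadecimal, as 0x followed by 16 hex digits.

0x618A9898B5E766F6

`flags` follows `entries` (1 byte), so it starts at byte offset 1 and occupies 8 bytes.
Bytes at offsets 1..8: F6 66 E7 B5 98 98 8A 61.
Little-endian stores the least-significant byte at the lowest address.
Reassemble most-significant byte first: 61 8A 98 98 B5 E7 66 F6 → 0x618A9898B5E766F6.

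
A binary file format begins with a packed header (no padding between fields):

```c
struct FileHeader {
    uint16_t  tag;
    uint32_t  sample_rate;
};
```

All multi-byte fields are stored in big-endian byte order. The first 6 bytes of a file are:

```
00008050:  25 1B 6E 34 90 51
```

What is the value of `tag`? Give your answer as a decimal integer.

9499

`tag` is the first field, at byte offset 0, occupying 2 bytes.
Bytes at offsets 0..1: 25 1B.
In big-endian order the high byte comes first in memory.
The bytes are already most-significant first: 0x251B.
0x251B = 9499.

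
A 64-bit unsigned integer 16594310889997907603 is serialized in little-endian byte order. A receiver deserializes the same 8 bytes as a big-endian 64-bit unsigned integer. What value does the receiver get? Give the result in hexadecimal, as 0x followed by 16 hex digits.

16594310889997907603 in 64-bit hexadecimal is 0xE64AD5D582B8B693.
Stored little-endian, the bytes at ascending addresses are 93 B6 B8 82 D5 D5 4A E6.
Read back as big-endian, the last byte is least significant, giving 0x93B6B882D5D54AE6.

0x93B6B882D5D54AE6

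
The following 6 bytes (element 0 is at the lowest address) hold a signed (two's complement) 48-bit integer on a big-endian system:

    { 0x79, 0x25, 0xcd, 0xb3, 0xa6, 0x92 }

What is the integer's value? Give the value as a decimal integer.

133203271853714

In big-endian order the high byte comes first in memory.
The bytes are already most-significant first: 0x7925CDB3A692.
0x7925CDB3A692 = 133203271853714.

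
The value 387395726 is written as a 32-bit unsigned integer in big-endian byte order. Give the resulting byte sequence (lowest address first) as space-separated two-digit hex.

387395726 in hexadecimal, padded to 32 bits, is 0x1717308E.
Split into bytes (most-significant first): 17 17 30 8E.
In big-endian order the high byte comes first in memory.
So the memory order matches the most-significant-first order: 17 17 30 8E.

17 17 30 8E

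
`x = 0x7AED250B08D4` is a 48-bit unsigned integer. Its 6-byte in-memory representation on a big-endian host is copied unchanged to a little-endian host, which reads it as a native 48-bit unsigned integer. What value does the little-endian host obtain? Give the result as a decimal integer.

233131011861882

Stored big-endian, the bytes at ascending addresses are 7A ED 25 0B 08 D4.
Read back as little-endian, the first byte is least significant, giving 0xD4080B25ED7A.
0xD4080B25ED7A = 233131011861882.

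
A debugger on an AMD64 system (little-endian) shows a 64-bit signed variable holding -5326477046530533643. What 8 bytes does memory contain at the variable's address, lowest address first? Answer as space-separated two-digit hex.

F5 96 46 D9 58 8D 14 B6

Two's complement of -5326477046530533643 in 64 bits: 5326477046530533643 = 0x49EB72A726B9690B; invert → 0xB6148D58D94696F4; add 1 → 0xB6148D58D94696F5.
Split into bytes (most-significant first): B6 14 8D 58 D9 46 96 F5.
In little-endian order the low byte comes first in memory.
So at ascending addresses the bytes are F5 96 46 D9 58 8D 14 B6.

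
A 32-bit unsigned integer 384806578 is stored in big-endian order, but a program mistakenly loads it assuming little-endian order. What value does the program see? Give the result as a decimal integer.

2997808918

384806578 in 32-bit hexadecimal is 0x16EFAEB2.
Stored big-endian, the bytes at ascending addresses are 16 EF AE B2.
Read back as little-endian, the first byte is least significant, giving 0xB2AEEF16.
0xB2AEEF16 = 2997808918.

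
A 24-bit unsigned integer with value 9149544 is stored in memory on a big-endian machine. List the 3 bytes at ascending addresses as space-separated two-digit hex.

8B 9C 68

9149544 in hexadecimal, padded to 24 bits, is 0x8B9C68.
Split into bytes (most-significant first): 8B 9C 68.
In big-endian order the high byte comes first in memory.
So the memory order matches the most-significant-first order: 8B 9C 68.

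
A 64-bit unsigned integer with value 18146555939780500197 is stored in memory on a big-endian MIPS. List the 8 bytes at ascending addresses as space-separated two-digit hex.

18146555939780500197 in hexadecimal, padded to 64 bits, is 0xFBD5847B8F5F1AE5.
Split into bytes (most-significant first): FB D5 84 7B 8F 5F 1A E5.
Big-endian: lowest address holds the most-significant byte.
So the memory order matches the most-significant-first order: FB D5 84 7B 8F 5F 1A E5.

FB D5 84 7B 8F 5F 1A E5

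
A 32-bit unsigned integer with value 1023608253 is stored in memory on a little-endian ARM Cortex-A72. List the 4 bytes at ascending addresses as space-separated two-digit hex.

1023608253 in hexadecimal, padded to 32 bits, is 0x3D0305BD.
Split into bytes (most-significant first): 3D 03 05 BD.
Little-endian stores the least-significant byte at the lowest address.
So at ascending addresses the bytes are BD 05 03 3D.

BD 05 03 3D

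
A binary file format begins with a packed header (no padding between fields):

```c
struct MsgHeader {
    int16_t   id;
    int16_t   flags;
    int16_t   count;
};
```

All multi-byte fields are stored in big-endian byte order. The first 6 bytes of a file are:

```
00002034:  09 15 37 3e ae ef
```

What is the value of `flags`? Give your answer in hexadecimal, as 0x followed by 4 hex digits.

0x373E

`flags` follows `id` (2 bytes), so it starts at byte offset 2 and occupies 2 bytes.
Bytes at offsets 2..3: 37 3E.
In big-endian order the high byte comes first in memory.
The bytes are already most-significant first: 0x373E.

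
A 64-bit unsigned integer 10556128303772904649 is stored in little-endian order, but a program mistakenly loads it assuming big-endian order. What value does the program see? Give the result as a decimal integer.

14532223699880672914

10556128303772904649 in 64-bit hexadecimal is 0x927EE6C375D4ACC9.
Stored little-endian, the bytes at ascending addresses are C9 AC D4 75 C3 E6 7E 92.
Read back as big-endian, the last byte is least significant, giving 0xC9ACD475C3E67E92.
0xC9ACD475C3E67E92 = 14532223699880672914.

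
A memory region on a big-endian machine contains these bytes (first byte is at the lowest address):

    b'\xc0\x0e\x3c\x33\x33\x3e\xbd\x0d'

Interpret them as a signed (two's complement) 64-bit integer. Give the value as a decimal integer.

-4607679178152690419

In big-endian order the high byte comes first in memory.
The bytes are already most-significant first: 0xC00E3C33333EBD0D.
Top bit is set, so as a signed 64-bit value this is 0xC00E3C33333EBD0D − 2^64 = -4607679178152690419.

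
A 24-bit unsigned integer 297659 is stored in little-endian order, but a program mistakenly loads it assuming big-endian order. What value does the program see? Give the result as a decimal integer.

12290564

297659 in 24-bit hexadecimal is 0x048ABB.
Stored little-endian, the bytes at ascending addresses are BB 8A 04.
Read back as big-endian, the last byte is least significant, giving 0xBB8A04.
0xBB8A04 = 12290564.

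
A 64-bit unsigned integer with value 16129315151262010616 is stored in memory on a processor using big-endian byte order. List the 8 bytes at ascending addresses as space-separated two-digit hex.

16129315151262010616 in hexadecimal, padded to 64 bits, is 0xDFD6D6AC5D4C4CF8.
Split into bytes (most-significant first): DF D6 D6 AC 5D 4C 4C F8.
Big-endian: lowest address holds the most-significant byte.
So the memory order matches the most-significant-first order: DF D6 D6 AC 5D 4C 4C F8.

DF D6 D6 AC 5D 4C 4C F8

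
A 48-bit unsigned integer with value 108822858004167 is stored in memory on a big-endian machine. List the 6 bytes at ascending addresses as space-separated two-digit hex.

62 F9 4B CB 76 C7

108822858004167 in hexadecimal, padded to 48 bits, is 0x62F94BCB76C7.
Split into bytes (most-significant first): 62 F9 4B CB 76 C7.
In big-endian order the high byte comes first in memory.
So the memory order matches the most-significant-first order: 62 F9 4B CB 76 C7.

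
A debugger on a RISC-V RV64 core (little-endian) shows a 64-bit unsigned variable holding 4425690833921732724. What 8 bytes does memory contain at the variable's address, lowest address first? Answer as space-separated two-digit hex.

74 70 9B 79 5D 36 6B 3D

4425690833921732724 in hexadecimal, padded to 64 bits, is 0x3D6B365D799B7074.
Split into bytes (most-significant first): 3D 6B 36 5D 79 9B 70 74.
Little-endian: lowest address holds the least-significant byte.
So at ascending addresses the bytes are 74 70 9B 79 5D 36 6B 3D.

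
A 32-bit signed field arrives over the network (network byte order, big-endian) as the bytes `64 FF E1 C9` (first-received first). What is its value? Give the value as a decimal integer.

In big-endian order the high byte comes first in memory.
The bytes are already most-significant first: 0x64FFE1C9.
0x64FFE1C9 = 1694491081.

1694491081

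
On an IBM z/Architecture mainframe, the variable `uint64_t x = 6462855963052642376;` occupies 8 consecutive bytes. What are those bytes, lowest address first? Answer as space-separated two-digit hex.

6462855963052642376 in hexadecimal, padded to 64 bits, is 0x59B0AD41B8449048.
Split into bytes (most-significant first): 59 B0 AD 41 B8 44 90 48.
Big-endian: lowest address holds the most-significant byte.
So the memory order matches the most-significant-first order: 59 B0 AD 41 B8 44 90 48.

59 B0 AD 41 B8 44 90 48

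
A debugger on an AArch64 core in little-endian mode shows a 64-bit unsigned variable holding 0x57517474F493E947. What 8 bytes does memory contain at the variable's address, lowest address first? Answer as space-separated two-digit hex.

Split into bytes (most-significant first): 57 51 74 74 F4 93 E9 47.
In little-endian order the low byte comes first in memory.
So at ascending addresses the bytes are 47 E9 93 F4 74 74 51 57.

47 E9 93 F4 74 74 51 57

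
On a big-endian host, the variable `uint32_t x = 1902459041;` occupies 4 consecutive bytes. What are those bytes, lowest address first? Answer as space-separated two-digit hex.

1902459041 in hexadecimal, padded to 32 bits, is 0x716538A1.
Split into bytes (most-significant first): 71 65 38 A1.
Big-endian: lowest address holds the most-significant byte.
So the memory order matches the most-significant-first order: 71 65 38 A1.

71 65 38 A1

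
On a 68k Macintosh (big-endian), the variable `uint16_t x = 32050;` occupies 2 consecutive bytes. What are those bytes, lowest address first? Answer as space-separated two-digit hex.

7D 32

32050 in hexadecimal, padded to 16 bits, is 0x7D32.
Split into bytes (most-significant first): 7D 32.
Big-endian: lowest address holds the most-significant byte.
So the memory order matches the most-significant-first order: 7D 32.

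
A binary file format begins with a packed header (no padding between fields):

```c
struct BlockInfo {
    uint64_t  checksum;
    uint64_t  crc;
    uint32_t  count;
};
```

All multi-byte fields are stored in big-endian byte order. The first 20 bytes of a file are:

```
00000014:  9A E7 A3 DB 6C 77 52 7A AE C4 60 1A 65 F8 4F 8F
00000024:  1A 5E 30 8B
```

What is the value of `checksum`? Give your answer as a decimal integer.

11162070364273988218

`checksum` is the first field, at byte offset 0, occupying 8 bytes.
Bytes at offsets 0..7: 9A E7 A3 DB 6C 77 52 7A.
Big-endian: lowest address holds the most-significant byte.
The bytes are already most-significant first: 0x9AE7A3DB6C77527A.
0x9AE7A3DB6C77527A = 11162070364273988218.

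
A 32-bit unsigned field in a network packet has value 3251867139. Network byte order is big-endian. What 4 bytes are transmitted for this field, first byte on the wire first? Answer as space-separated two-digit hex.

3251867139 in hexadecimal, padded to 32 bits, is 0xC1D38E03.
Split into bytes (most-significant first): C1 D3 8E 03.
Big-endian: lowest address holds the most-significant byte.
So the memory order matches the most-significant-first order: C1 D3 8E 03.

C1 D3 8E 03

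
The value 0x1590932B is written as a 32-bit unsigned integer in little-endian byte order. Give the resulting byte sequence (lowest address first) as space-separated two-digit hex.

2B 93 90 15

Split into bytes (most-significant first): 15 90 93 2B.
Little-endian: lowest address holds the least-significant byte.
So at ascending addresses the bytes are 2B 93 90 15.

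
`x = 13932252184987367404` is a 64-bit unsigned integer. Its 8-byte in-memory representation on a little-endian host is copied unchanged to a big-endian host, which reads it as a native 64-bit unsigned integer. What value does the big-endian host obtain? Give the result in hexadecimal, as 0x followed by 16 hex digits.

0xECF754C78B4D59C1

13932252184987367404 in 64-bit hexadecimal is 0xC1594D8BC754F7EC.
Stored little-endian, the bytes at ascending addresses are EC F7 54 C7 8B 4D 59 C1.
Read back as big-endian, the last byte is least significant, giving 0xECF754C78B4D59C1.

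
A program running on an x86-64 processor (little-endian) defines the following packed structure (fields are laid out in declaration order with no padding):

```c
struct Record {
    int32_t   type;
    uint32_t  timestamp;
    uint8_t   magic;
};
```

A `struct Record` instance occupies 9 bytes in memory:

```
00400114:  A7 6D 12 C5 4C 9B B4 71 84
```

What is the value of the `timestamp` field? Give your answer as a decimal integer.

`timestamp` follows `type` (4 bytes), so it starts at byte offset 4 and occupies 4 bytes.
Bytes at offsets 4..7: 4C 9B B4 71.
Little-endian stores the least-significant byte at the lowest address.
Reassemble most-significant byte first: 71 B4 9B 4C → 0x71B49B4C.
0x71B49B4C = 1907661644.

1907661644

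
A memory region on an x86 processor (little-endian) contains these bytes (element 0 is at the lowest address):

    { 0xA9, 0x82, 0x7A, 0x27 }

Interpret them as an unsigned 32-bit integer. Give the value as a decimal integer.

662340265

In little-endian order the low byte comes first in memory.
Reassemble most-significant byte first: 27 7A 82 A9 → 0x277A82A9.
0x277A82A9 = 662340265.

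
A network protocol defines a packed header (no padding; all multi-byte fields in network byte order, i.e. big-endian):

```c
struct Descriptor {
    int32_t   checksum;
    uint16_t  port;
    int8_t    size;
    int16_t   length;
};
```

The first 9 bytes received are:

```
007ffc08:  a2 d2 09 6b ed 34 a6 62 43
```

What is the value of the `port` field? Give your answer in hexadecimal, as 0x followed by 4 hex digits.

`port` follows `checksum` (4 bytes), so it starts at byte offset 4 and occupies 2 bytes.
Bytes at offsets 4..5: ED 34.
Big-endian stores the most-significant byte at the lowest address.
The bytes are already most-significant first: 0xED34.

0xED34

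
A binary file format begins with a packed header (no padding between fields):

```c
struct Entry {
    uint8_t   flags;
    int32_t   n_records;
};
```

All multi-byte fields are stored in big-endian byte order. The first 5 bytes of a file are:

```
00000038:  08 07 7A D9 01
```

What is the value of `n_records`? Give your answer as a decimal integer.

125491457

`n_records` follows `flags` (1 byte), so it starts at byte offset 1 and occupies 4 bytes.
Bytes at offsets 1..4: 07 7A D9 01.
Big-endian stores the most-significant byte at the lowest address.
The bytes are already most-significant first: 0x077AD901.
0x077AD901 = 125491457.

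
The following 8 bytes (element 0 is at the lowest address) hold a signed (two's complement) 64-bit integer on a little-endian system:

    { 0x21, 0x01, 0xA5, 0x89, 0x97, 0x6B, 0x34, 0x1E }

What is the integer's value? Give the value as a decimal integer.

In little-endian order the low byte comes first in memory.
Reassemble most-significant byte first: 1E 34 6B 97 89 A5 01 21 → 0x1E346B9789A50121.
0x1E346B9789A50121 = 2176482818520318241.

2176482818520318241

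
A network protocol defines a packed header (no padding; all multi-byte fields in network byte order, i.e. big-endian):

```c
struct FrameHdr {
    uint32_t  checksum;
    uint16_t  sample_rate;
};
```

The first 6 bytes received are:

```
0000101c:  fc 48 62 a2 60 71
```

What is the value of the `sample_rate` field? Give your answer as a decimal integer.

`sample_rate` follows `checksum` (4 bytes), so it starts at byte offset 4 and occupies 2 bytes.
Bytes at offsets 4..5: 60 71.
Big-endian: lowest address holds the most-significant byte.
The bytes are already most-significant first: 0x6071.
0x6071 = 24689.

24689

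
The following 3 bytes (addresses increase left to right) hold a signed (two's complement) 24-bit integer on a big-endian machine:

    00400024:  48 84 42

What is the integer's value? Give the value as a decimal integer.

4752450

Big-endian stores the most-significant byte at the lowest address.
The bytes are already most-significant first: 0x488442.
0x488442 = 4752450.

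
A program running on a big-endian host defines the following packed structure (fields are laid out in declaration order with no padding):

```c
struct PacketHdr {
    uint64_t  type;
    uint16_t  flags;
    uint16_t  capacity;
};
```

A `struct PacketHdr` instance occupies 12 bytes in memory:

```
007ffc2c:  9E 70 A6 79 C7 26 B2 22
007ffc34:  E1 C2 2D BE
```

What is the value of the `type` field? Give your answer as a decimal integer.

11416808097346662946

`type` is the first field, at byte offset 0, occupying 8 bytes.
Bytes at offsets 0..7: 9E 70 A6 79 C7 26 B2 22.
In big-endian order the high byte comes first in memory.
The bytes are already most-significant first: 0x9E70A679C726B222.
0x9E70A679C726B222 = 11416808097346662946.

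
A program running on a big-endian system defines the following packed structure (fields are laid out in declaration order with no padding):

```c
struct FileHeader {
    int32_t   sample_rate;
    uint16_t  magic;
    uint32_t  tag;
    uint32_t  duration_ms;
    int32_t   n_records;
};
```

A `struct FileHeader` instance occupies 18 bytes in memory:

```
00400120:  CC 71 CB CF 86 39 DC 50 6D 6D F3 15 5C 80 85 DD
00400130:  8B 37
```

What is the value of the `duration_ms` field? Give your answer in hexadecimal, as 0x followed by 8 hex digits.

0xF3155C80

`duration_ms` follows `sample_rate` (4 B), `magic` (2 B), `tag` (4 B), so it starts at offset 4 + 2 + 4 = 10 and occupies 4 bytes.
Bytes at offsets 10..13: F3 15 5C 80.
Big-endian stores the most-significant byte at the lowest address.
The bytes are already most-significant first: 0xF3155C80.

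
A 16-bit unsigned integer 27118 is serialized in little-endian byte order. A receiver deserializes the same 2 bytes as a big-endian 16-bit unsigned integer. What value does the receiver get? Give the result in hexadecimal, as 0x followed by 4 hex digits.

0xEE69

27118 in 16-bit hexadecimal is 0x69EE.
Stored little-endian, the bytes at ascending addresses are EE 69.
Read back as big-endian, the last byte is least significant, giving 0xEE69.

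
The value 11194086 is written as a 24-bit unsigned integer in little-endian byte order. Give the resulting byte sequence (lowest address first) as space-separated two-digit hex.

11194086 in hexadecimal, padded to 24 bits, is 0xAACEE6.
Split into bytes (most-significant first): AA CE E6.
In little-endian order the low byte comes first in memory.
So at ascending addresses the bytes are E6 CE AA.

E6 CE AA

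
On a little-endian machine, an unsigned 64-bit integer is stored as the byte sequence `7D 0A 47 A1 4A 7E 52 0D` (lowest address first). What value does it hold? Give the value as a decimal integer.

In little-endian order the low byte comes first in memory.
Reassemble most-significant byte first: 0D 52 7E 4A A1 47 0A 7D → 0x0D527E4AA1470A7D.
0x0D527E4AA1470A7D = 959968529581804157.

959968529581804157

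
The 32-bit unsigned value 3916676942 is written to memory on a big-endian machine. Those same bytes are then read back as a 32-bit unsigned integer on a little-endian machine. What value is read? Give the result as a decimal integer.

1321169897

3916676942 in 32-bit hexadecimal is 0xE973BF4E.
Stored big-endian, the bytes at ascending addresses are E9 73 BF 4E.
Read back as little-endian, the first byte is least significant, giving 0x4EBF73E9.
0x4EBF73E9 = 1321169897.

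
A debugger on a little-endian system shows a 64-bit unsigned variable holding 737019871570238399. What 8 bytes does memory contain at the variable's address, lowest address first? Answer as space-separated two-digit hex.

BF 1B 59 15 AB 6B 3A 0A

737019871570238399 in hexadecimal, padded to 64 bits, is 0x0A3A6BAB15591BBF.
Split into bytes (most-significant first): 0A 3A 6B AB 15 59 1B BF.
In little-endian order the low byte comes first in memory.
So at ascending addresses the bytes are BF 1B 59 15 AB 6B 3A 0A.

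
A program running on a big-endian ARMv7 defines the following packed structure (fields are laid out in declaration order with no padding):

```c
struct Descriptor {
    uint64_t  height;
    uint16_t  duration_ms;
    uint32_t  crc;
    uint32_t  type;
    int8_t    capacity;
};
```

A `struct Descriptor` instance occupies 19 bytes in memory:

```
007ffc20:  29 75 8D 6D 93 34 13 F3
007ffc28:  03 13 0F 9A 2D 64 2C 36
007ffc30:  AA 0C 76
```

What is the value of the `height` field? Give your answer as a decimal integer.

2987449429590807539

`height` is the first field, at byte offset 0, occupying 8 bytes.
Bytes at offsets 0..7: 29 75 8D 6D 93 34 13 F3.
In big-endian order the high byte comes first in memory.
The bytes are already most-significant first: 0x29758D6D933413F3.
0x29758D6D933413F3 = 2987449429590807539.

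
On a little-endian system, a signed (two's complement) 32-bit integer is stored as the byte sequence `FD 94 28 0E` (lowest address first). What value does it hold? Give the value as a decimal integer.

In little-endian order the low byte comes first in memory.
Reassemble most-significant byte first: 0E 28 94 FD → 0x0E2894FD.
0x0E2894FD = 237540605.

237540605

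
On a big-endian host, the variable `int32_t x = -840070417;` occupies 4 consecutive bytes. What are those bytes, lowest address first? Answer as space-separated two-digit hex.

CD ED 8A EF

Two's complement of -840070417 in 32 bits: 840070417 = 0x32127511; invert → 0xCDED8AEE; add 1 → 0xCDED8AEF.
Split into bytes (most-significant first): CD ED 8A EF.
In big-endian order the high byte comes first in memory.
So the memory order matches the most-significant-first order: CD ED 8A EF.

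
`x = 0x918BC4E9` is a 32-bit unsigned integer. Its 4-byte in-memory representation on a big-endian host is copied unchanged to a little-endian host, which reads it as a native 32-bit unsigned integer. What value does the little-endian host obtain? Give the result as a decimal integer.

Stored big-endian, the bytes at ascending addresses are 91 8B C4 E9.
Read back as little-endian, the first byte is least significant, giving 0xE9C48B91.
0xE9C48B91 = 3921972113.

3921972113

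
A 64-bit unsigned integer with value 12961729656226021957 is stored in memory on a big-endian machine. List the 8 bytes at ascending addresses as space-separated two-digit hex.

B3 E1 50 72 B9 FF 82 45

12961729656226021957 in hexadecimal, padded to 64 bits, is 0xB3E15072B9FF8245.
Split into bytes (most-significant first): B3 E1 50 72 B9 FF 82 45.
In big-endian order the high byte comes first in memory.
So the memory order matches the most-significant-first order: B3 E1 50 72 B9 FF 82 45.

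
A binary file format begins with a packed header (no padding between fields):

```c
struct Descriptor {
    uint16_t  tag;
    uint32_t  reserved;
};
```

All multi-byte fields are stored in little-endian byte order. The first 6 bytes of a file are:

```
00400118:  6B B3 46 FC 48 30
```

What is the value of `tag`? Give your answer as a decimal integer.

45931

`tag` is the first field, at byte offset 0, occupying 2 bytes.
Bytes at offsets 0..1: 6B B3.
Little-endian stores the least-significant byte at the lowest address.
Reassemble most-significant byte first: B3 6B → 0xB36B.
0xB36B = 45931.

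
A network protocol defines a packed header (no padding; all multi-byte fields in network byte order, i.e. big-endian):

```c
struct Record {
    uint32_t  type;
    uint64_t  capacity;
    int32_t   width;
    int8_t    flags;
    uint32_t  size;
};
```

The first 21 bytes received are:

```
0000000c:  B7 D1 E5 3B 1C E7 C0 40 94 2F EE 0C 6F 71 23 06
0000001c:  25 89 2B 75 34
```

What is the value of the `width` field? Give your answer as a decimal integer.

`width` follows `type` (4 B), `capacity` (8 B), so it starts at offset 4 + 8 = 12 and occupies 4 bytes.
Bytes at offsets 12..15: 6F 71 23 06.
Big-endian stores the most-significant byte at the lowest address.
The bytes are already most-significant first: 0x6F712306.
0x6F712306 = 1869685510.

1869685510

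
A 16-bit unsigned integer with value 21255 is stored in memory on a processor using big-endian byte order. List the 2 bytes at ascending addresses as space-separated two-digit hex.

53 07

21255 in hexadecimal, padded to 16 bits, is 0x5307.
Split into bytes (most-significant first): 53 07.
Big-endian: lowest address holds the most-significant byte.
So the memory order matches the most-significant-first order: 53 07.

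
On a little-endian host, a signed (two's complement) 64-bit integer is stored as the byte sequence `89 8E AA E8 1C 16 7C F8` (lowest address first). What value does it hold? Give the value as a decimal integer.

In little-endian order the low byte comes first in memory.
Reassemble most-significant byte first: F8 7C 16 1C E8 AA 8E 89 → 0xF87C161CE8AA8E89.
Top bit is set, so as a signed 64-bit value this is 0xF87C161CE8AA8E89 − 2^64 = -541533541772915063.

-541533541772915063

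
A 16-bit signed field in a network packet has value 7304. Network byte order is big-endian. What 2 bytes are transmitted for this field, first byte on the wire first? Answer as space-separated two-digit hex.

7304 in hexadecimal, padded to 16 bits, is 0x1C88.
Split into bytes (most-significant first): 1C 88.
In big-endian order the high byte comes first in memory.
So the memory order matches the most-significant-first order: 1C 88.

1C 88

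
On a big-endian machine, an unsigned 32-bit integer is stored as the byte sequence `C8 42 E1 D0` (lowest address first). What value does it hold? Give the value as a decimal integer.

Big-endian stores the most-significant byte at the lowest address.
The bytes are already most-significant first: 0xC842E1D0.
0xC842E1D0 = 3359826384.

3359826384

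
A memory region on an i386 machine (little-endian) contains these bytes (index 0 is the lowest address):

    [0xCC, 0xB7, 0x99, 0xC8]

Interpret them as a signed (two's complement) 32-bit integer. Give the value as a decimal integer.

-929450036

Little-endian stores the least-significant byte at the lowest address.
Reassemble most-significant byte first: C8 99 B7 CC → 0xC899B7CC.
Top bit is set, so as a signed 32-bit value this is 0xC899B7CC − 2^32 = -929450036.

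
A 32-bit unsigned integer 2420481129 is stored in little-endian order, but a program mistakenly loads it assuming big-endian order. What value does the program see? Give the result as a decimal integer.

2420481129 in 32-bit hexadecimal is 0x90459C69.
Stored little-endian, the bytes at ascending addresses are 69 9C 45 90.
Read back as big-endian, the last byte is least significant, giving 0x699C4590.
0x699C4590 = 1771849104.

1771849104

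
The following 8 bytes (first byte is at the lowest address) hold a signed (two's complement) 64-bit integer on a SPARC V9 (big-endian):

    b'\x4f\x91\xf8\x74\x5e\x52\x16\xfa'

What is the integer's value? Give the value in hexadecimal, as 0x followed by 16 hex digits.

In big-endian order the high byte comes first in memory.
The bytes are already most-significant first: 0x4F91F8745E5216FA.

0x4F91F8745E5216FA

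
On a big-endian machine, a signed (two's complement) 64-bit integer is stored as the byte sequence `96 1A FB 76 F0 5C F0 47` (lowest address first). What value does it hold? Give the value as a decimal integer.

-7630510130368548793

In big-endian order the high byte comes first in memory.
The bytes are already most-significant first: 0x961AFB76F05CF047.
Top bit is set, so as a signed 64-bit value this is 0x961AFB76F05CF047 − 2^64 = -7630510130368548793.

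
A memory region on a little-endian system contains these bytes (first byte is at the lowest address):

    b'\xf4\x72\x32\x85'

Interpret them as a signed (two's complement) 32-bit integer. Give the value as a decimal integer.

-2060291340

Little-endian: lowest address holds the least-significant byte.
Reassemble most-significant byte first: 85 32 72 F4 → 0x853272F4.
Top bit is set, so as a signed 32-bit value this is 0x853272F4 − 2^32 = -2060291340.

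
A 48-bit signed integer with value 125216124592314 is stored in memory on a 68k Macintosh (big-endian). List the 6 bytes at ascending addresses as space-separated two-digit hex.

125216124592314 in hexadecimal, padded to 48 bits, is 0x71E226A060BA.
Split into bytes (most-significant first): 71 E2 26 A0 60 BA.
In big-endian order the high byte comes first in memory.
So the memory order matches the most-significant-first order: 71 E2 26 A0 60 BA.

71 E2 26 A0 60 BA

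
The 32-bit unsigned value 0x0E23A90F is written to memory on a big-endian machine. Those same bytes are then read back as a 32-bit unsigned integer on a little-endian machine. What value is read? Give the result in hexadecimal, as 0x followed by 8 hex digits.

0x0FA9230E

Stored big-endian, the bytes at ascending addresses are 0E 23 A9 0F.
Read back as little-endian, the first byte is least significant, giving 0x0FA9230E.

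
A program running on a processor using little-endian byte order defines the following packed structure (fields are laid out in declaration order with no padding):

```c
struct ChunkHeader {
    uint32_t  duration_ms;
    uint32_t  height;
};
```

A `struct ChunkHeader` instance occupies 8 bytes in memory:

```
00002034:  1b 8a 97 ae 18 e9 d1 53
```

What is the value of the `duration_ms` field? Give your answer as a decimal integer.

2929166875

`duration_ms` is the first field, at byte offset 0, occupying 4 bytes.
Bytes at offsets 0..3: 1B 8A 97 AE.
In little-endian order the low byte comes first in memory.
Reassemble most-significant byte first: AE 97 8A 1B → 0xAE978A1B.
0xAE978A1B = 2929166875.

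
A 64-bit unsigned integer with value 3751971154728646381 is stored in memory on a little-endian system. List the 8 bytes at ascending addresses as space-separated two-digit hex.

3751971154728646381 in hexadecimal, padded to 64 bits, is 0x3411ADE2ED1CF6ED.
Split into bytes (most-significant first): 34 11 AD E2 ED 1C F6 ED.
Little-endian stores the least-significant byte at the lowest address.
So at ascending addresses the bytes are ED F6 1C ED E2 AD 11 34.

ED F6 1C ED E2 AD 11 34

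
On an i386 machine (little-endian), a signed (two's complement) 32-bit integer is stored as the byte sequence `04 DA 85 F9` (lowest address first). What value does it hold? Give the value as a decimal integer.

In little-endian order the low byte comes first in memory.
Reassemble most-significant byte first: F9 85 DA 04 → 0xF985DA04.
Top bit is set, so as a signed 32-bit value this is 0xF985DA04 − 2^32 = -108668412.

-108668412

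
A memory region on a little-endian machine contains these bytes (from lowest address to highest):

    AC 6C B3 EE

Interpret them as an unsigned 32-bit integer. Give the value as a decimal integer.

4004736172

Little-endian: lowest address holds the least-significant byte.
Reassemble most-significant byte first: EE B3 6C AC → 0xEEB36CAC.
0xEEB36CAC = 4004736172.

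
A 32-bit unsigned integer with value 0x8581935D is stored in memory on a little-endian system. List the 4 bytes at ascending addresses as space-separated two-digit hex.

Split into bytes (most-significant first): 85 81 93 5D.
In little-endian order the low byte comes first in memory.
So at ascending addresses the bytes are 5D 93 81 85.

5D 93 81 85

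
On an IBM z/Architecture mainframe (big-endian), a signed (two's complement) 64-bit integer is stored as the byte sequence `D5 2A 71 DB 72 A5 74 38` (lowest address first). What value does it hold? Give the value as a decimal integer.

-3086529407273831368

Big-endian: lowest address holds the most-significant byte.
The bytes are already most-significant first: 0xD52A71DB72A57438.
Top bit is set, so as a signed 64-bit value this is 0xD52A71DB72A57438 − 2^64 = -3086529407273831368.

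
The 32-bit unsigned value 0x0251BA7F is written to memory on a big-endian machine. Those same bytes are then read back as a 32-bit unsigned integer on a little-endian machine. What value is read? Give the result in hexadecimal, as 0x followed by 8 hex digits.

0x7FBA5102

Stored big-endian, the bytes at ascending addresses are 02 51 BA 7F.
Read back as little-endian, the first byte is least significant, giving 0x7FBA5102.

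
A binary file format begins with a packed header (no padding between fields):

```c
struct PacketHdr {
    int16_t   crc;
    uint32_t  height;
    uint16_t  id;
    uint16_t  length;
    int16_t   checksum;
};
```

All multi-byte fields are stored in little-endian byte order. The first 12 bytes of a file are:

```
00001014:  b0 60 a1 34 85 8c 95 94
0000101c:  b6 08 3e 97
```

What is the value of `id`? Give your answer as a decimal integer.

`id` follows `crc` (2 B), `height` (4 B), so it starts at offset 2 + 4 = 6 and occupies 2 bytes.
Bytes at offsets 6..7: 95 94.
Little-endian stores the least-significant byte at the lowest address.
Reassemble most-significant byte first: 94 95 → 0x9495.
0x9495 = 38037.

38037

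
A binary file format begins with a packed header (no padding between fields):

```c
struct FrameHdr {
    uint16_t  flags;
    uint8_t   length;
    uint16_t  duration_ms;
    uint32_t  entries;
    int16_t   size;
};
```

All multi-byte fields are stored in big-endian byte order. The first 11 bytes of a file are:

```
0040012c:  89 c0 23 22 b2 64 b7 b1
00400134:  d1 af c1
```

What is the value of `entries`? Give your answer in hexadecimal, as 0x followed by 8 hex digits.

0x64B7B1D1

`entries` follows `flags` (2 B), `length` (1 B), `duration_ms` (2 B), so it starts at offset 2 + 1 + 2 = 5 and occupies 4 bytes.
Bytes at offsets 5..8: 64 B7 B1 D1.
In big-endian order the high byte comes first in memory.
The bytes are already most-significant first: 0x64B7B1D1.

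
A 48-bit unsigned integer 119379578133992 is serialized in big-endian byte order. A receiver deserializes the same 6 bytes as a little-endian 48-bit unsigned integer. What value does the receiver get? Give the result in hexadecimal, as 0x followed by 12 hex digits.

0xE81D5939936C

119379578133992 in 48-bit hexadecimal is 0x6C9339591DE8.
Stored big-endian, the bytes at ascending addresses are 6C 93 39 59 1D E8.
Read back as little-endian, the first byte is least significant, giving 0xE81D5939936C.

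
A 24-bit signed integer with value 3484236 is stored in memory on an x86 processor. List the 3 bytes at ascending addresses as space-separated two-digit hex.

3484236 in hexadecimal, padded to 24 bits, is 0x352A4C.
Split into bytes (most-significant first): 35 2A 4C.
In little-endian order the low byte comes first in memory.
So at ascending addresses the bytes are 4C 2A 35.

4C 2A 35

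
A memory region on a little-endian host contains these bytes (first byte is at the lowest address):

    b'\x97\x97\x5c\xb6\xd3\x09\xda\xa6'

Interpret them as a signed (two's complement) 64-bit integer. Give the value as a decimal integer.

-6423811113588320361

Little-endian: lowest address holds the least-significant byte.
Reassemble most-significant byte first: A6 DA 09 D3 B6 5C 97 97 → 0xA6DA09D3B65C9797.
Top bit is set, so as a signed 64-bit value this is 0xA6DA09D3B65C9797 − 2^64 = -6423811113588320361.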